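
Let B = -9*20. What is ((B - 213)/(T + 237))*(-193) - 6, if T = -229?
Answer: 75801/8 ≈ 9475.1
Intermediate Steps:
B = -180
((B - 213)/(T + 237))*(-193) - 6 = ((-180 - 213)/(-229 + 237))*(-193) - 6 = -393/8*(-193) - 6 = 75849/8 - 6 = 75801/8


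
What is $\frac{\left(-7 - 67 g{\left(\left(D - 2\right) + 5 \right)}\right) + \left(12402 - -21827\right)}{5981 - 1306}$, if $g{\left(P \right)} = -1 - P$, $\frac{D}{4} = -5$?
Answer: $\frac{78}{11} \approx 7.0909$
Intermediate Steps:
$D = -20$ ($D = 4 \left(-5\right) = -20$)
$\frac{\left(-7 - 67 g{\left(\left(D - 2\right) + 5 \right)}\right) + \left(12402 - -21827\right)}{5981 - 1306} = \frac{\left(-7 - 67 \left(-1 - \left(\left(-20 - 2\right) + 5\right)\right)\right) + \left(12402 - -21827\right)}{5981 - 1306} = \frac{\left(-7 - 67 \left(-1 - \left(-22 + 5\right)\right)\right) + \left(12402 + 21827\right)}{4675} = \left(\left(-7 - 67 \left(-1 - -17\right)\right) + 34229\right) \frac{1}{4675} = \left(\left(-7 - 67 \left(-1 + 17\right)\right) + 34229\right) \frac{1}{4675} = \left(\left(-7 - 1072\right) + 34229\right) \frac{1}{4675} = \left(-1079 + 34229\right) \frac{1}{4675} = 33150 \cdot \frac{1}{4675} = \frac{78}{11}$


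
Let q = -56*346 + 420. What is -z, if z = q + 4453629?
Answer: -4434673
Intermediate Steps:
q = -18956 (q = -19376 + 420 = -18956)
z = 4434673 (z = -18956 + 4453629 = 4434673)
-z = -1*4434673 = -4434673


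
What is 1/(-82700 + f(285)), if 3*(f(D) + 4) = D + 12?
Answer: -1/82605 ≈ -1.2106e-5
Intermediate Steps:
f(D) = D/3 (f(D) = -4 + (D + 12)/3 = -4 + (12 + D)/3 = -4 + (4 + D/3) = D/3)
1/(-82700 + f(285)) = 1/(-82700 + (⅓)*285) = 1/(-82700 + 95) = 1/(-82605) = -1/82605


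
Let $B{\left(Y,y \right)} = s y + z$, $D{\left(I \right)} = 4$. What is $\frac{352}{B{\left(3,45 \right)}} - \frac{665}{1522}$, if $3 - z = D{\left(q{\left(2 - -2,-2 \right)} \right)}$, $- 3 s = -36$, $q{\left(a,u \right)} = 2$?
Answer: $\frac{16119}{74578} \approx 0.21614$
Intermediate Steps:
$s = 12$ ($s = \left(- \frac{1}{3}\right) \left(-36\right) = 12$)
$z = -1$ ($z = 3 - 4 = -1$)
$B{\left(Y,y \right)} = -1 + 12 y$ ($B{\left(Y,y \right)} = 12 y - 1 = -1 + 12 y$)
$\frac{352}{B{\left(3,45 \right)}} - \frac{665}{1522} = \frac{352}{-1 + 12 \cdot 45} - \frac{665}{1522} = \frac{352}{-1 + 540} - \frac{665}{1522} = \frac{352}{539} - \frac{665}{1522} = 352 \cdot \frac{1}{539} - \frac{665}{1522} = \frac{32}{49} - \frac{665}{1522} = \frac{16119}{74578}$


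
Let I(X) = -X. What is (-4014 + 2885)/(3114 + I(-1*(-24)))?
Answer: -1129/3090 ≈ -0.36537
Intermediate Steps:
(-4014 + 2885)/(3114 + I(-1*(-24))) = (-4014 + 2885)/(3114 - (-1)*(-24)) = -1129/(3114 - 1*24) = -1129/(3114 - 24) = -1129/3090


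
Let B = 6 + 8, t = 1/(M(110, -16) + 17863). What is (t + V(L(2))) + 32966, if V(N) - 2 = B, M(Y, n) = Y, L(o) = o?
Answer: 592785487/17973 ≈ 32982.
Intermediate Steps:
t = 1/17973 (t = 1/(110 + 17863) = 1/17973 ≈ 5.5639e-5)
B = 14
V(N) = 16 (V(N) = 2 + 14 = 16)
(t + V(L(2))) + 32966 = (1/17973 + 16) + 32966 = 287569/17973 + 32966 = 592785487/17973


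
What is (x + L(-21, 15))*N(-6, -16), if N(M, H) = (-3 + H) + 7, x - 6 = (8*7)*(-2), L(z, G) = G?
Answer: 1092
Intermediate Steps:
x = -106 (x = 6 + (8*7)*(-2) = 6 + 56*(-2) = 6 - 112 = -106)
N(M, H) = 4 + H
(x + L(-21, 15))*N(-6, -16) = (-106 + 15)*(4 - 16) = -91*(-12) = 1092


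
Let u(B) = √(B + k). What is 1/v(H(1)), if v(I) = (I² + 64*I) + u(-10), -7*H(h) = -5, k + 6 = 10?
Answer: 36995/1714877 - 2401*I*√6/5144631 ≈ 0.021573 - 0.0011432*I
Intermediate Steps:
k = 4 (k = -6 + 10 = 4)
u(B) = √(4 + B) (u(B) = √(B + 4) = √(4 + B))
H(h) = 5/7 (H(h) = -⅐*(-5) = 5/7)
v(I) = I² + 64*I + I*√6 (v(I) = (I² + 64*I) + √(4 - 10) = (I² + 64*I) + √(-6) = (I² + 64*I) + I*√6 = I² + 64*I + I*√6)
1/v(H(1)) = 1/((5/7)² + 64*(5/7) + I*√6) = 1/(25/49 + 320/7 + I*√6) = 1/(2265/49 + I*√6)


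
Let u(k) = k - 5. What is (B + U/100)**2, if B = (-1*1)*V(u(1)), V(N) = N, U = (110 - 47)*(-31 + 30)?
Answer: 113569/10000 ≈ 11.357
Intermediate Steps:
U = -63 (U = 63*(-1) = -63)
u(k) = -5 + k
B = 4 (B = (-1*1)*(-5 + 1) = -1*(-4) = 4)
(B + U/100)**2 = (4 - 63/100)**2 = (337/100)**2 = 113569/10000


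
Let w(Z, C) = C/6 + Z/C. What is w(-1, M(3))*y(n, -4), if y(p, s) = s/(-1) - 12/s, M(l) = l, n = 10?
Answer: 7/6 ≈ 1.1667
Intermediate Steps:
w(Z, C) = C/6 + Z/C (w(Z, C) = C*(1/6) + Z/C = C/6 + Z/C)
y(p, s) = -s - 12/s (y(p, s) = s*(-1) - 12/s = -s - 12/s)
w(-1, M(3))*y(n, -4) = ((1/6)*3 - 1/3)*(-1*(-4) - 12/(-4)) = (1/2 - 1*1/3)*(4 - 12*(-1/4)) = (1/2 - 1/3)*(4 + 3) = (1/6)*7 = 7/6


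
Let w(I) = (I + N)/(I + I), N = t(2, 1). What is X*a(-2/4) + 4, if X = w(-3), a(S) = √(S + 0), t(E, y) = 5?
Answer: 4 - I*√2/6 ≈ 4.0 - 0.2357*I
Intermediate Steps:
N = 5
a(S) = √S
w(I) = (5 + I)/(2*I) (w(I) = (I + 5)/(I + I) = (5 + I)/((2*I)) = (5 + I)*(1/(2*I)) = (5 + I)/(2*I))
X = -⅓ (X = (½)*(5 - 3)/(-3) = (½)*(-⅓)*2 = -⅓ ≈ -0.33333)
X*a(-2/4) + 4 = -I*√2/2/3 + 4 = -I*√2/6 + 4 = 4 - I*√2/6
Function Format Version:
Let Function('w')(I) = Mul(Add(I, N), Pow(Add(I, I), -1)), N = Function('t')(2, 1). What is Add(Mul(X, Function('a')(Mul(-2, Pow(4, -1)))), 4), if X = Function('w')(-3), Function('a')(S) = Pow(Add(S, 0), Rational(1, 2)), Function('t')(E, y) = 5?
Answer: Add(4, Mul(Rational(-1, 6), I, Pow(2, Rational(1, 2)))) ≈ Add(4.0000, Mul(-0.23570, I))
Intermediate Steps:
N = 5
Function('a')(S) = Pow(S, Rational(1, 2))
Function('w')(I) = Mul(Rational(1, 2), Pow(I, -1), Add(5, I)) (Function('w')(I) = Mul(Add(I, 5), Pow(Add(I, I), -1)) = Mul(Add(5, I), Pow(Mul(2, I), -1)) = Mul(Add(5, I), Mul(Rational(1, 2), Pow(I, -1))) = Mul(Rational(1, 2), Pow(I, -1), Add(5, I)))
X = Rational(-1, 3) (X = Mul(Rational(1, 2), Pow(-3, -1), Add(5, -3)) = Mul(Rational(1, 2), Rational(-1, 3), 2) = Rational(-1, 3) ≈ -0.33333)
Add(Mul(X, Function('a')(Mul(-2, Pow(4, -1)))), 4) = Add(Mul(Rational(-1, 3), Pow(Mul(-2, Pow(4, -1)), Rational(1, 2))), 4) = Add(Mul(Rational(-1, 3), Pow(Mul(-2, Rational(1, 4)), Rational(1, 2))), 4) = Add(Mul(Rational(-1, 3), Pow(Rational(-1, 2), Rational(1, 2))), 4) = Add(Mul(Rational(-1, 3), Mul(Rational(1, 2), I, Pow(2, Rational(1, 2)))), 4) = Add(Mul(Rational(-1, 6), I, Pow(2, Rational(1, 2))), 4) = Add(4, Mul(Rational(-1, 6), I, Pow(2, Rational(1, 2))))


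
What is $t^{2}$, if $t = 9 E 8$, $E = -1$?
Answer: $5184$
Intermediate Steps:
$t = -72$ ($t = 9 \left(-1\right) 8 = \left(-9\right) 8 = -72$)
$t^{2} = \left(-72\right)^{2} = 5184$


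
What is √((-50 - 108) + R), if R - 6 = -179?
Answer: I*√331 ≈ 18.193*I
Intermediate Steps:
R = -173 (R = 6 - 179 = -173)
√((-50 - 108) + R) = √((-50 - 108) - 173) = √(-158 - 173) = √(-331) = I*√331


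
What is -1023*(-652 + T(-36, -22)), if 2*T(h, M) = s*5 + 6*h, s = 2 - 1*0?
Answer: 772365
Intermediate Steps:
s = 2 (s = 2 + 0 = 2)
T(h, M) = 5 + 3*h (T(h, M) = (2*5 + 6*h)/2 = (10 + 6*h)/2 = 5 + 3*h)
-1023*(-652 + T(-36, -22)) = -1023*(-652 + (5 + 3*(-36))) = -1023*(-652 + (5 - 108)) = -1023*(-652 - 103) = -1023*(-755) = 772365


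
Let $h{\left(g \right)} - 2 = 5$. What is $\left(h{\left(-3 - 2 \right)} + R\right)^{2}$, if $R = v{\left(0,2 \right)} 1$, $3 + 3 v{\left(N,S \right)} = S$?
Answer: $\frac{400}{9} \approx 44.444$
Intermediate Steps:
$v{\left(N,S \right)} = -1 + \frac{S}{3}$
$h{\left(g \right)} = 7$ ($h{\left(g \right)} = 2 + 5 = 7$)
$R = - \frac{1}{3}$ ($R = \left(-1 + \frac{1}{3} \cdot 2\right) 1 = \left(-1 + \frac{2}{3}\right) 1 = \left(- \frac{1}{3}\right) 1 = - \frac{1}{3} \approx -0.33333$)
$\left(h{\left(-3 - 2 \right)} + R\right)^{2} = \left(7 - \frac{1}{3}\right)^{2} = \left(\frac{20}{3}\right)^{2} = \frac{400}{9}$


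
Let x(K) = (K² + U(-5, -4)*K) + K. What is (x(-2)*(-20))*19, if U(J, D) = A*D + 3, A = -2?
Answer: 7600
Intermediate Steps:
U(J, D) = 3 - 2*D (U(J, D) = -2*D + 3 = 3 - 2*D)
x(K) = K² + 12*K (x(K) = (K² + (3 - 2*(-4))*K) + K = (K² + (3 + 8)*K) + K = (K² + 11*K) + K = K² + 12*K)
(x(-2)*(-20))*19 = (-2*(12 - 2)*(-20))*19 = (-2*10*(-20))*19 = -20*(-20)*19 = 400*19 = 7600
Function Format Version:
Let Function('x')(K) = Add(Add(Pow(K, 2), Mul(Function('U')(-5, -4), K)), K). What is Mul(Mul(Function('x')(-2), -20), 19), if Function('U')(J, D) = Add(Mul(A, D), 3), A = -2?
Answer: 7600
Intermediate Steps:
Function('U')(J, D) = Add(3, Mul(-2, D)) (Function('U')(J, D) = Add(Mul(-2, D), 3) = Add(3, Mul(-2, D)))
Function('x')(K) = Add(Pow(K, 2), Mul(12, K)) (Function('x')(K) = Add(Add(Pow(K, 2), Mul(Add(3, Mul(-2, -4)), K)), K) = Add(Add(Pow(K, 2), Mul(Add(3, 8), K)), K) = Add(Add(Pow(K, 2), Mul(11, K)), K) = Add(Pow(K, 2), Mul(12, K)))
Mul(Mul(Function('x')(-2), -20), 19) = Mul(Mul(Mul(-2, Add(12, -2)), -20), 19) = Mul(Mul(Mul(-2, 10), -20), 19) = Mul(Mul(-20, -20), 19) = Mul(400, 19) = 7600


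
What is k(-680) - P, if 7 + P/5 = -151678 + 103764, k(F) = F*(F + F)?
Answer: 1164405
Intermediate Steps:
k(F) = 2*F² (k(F) = F*(2*F) = 2*F²)
P = -239605 (P = -35 + 5*(-151678 + 103764) = -35 + 5*(-47914) = -35 - 239570 = -239605)
k(-680) - P = 2*(-680)² - 1*(-239605) = 2*462400 + 239605 = 924800 + 239605 = 1164405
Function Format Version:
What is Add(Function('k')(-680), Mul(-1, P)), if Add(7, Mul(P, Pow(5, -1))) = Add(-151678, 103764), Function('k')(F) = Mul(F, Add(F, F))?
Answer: 1164405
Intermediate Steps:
Function('k')(F) = Mul(2, Pow(F, 2)) (Function('k')(F) = Mul(F, Mul(2, F)) = Mul(2, Pow(F, 2)))
P = -239605 (P = Add(-35, Mul(5, Add(-151678, 103764))) = Add(-35, Mul(5, -47914)) = Add(-35, -239570) = -239605)
Add(Function('k')(-680), Mul(-1, P)) = Add(Mul(2, Pow(-680, 2)), Mul(-1, -239605)) = Add(Mul(2, 462400), 239605) = Add(924800, 239605) = 1164405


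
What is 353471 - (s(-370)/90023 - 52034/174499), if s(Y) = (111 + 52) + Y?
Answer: 5552653610716742/15708923477 ≈ 3.5347e+5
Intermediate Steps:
s(Y) = 163 + Y
353471 - (s(-370)/90023 - 52034/174499) = 353471 - ((163 - 370)/90023 - 52034/174499) = 353471 - (-207*1/90023 - 52034*1/174499) = 353471 - (-207/90023 - 52034/174499) = 353471 - 1*(-4720378075/15708923477) = 353471 + 4720378075/15708923477 = 5552653610716742/15708923477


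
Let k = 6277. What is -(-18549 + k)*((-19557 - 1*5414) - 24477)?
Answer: -606825856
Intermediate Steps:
-(-18549 + k)*((-19557 - 1*5414) - 24477) = -(-18549 + 6277)*((-19557 - 1*5414) - 24477) = -(-12272)*((-19557 - 5414) - 24477) = -(-12272)*(-24971 - 24477) = -(-12272)*(-49448) = -1*606825856 = -606825856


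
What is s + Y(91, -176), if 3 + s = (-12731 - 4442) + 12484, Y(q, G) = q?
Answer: -4601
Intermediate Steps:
s = -4692 (s = -3 + ((-12731 - 4442) + 12484) = -3 + (-17173 + 12484) = -3 - 4689 = -4692)
s + Y(91, -176) = -4692 + 91 = -4601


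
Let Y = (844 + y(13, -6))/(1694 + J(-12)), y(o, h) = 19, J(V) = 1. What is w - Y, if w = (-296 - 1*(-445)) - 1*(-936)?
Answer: 1838212/1695 ≈ 1084.5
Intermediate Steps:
Y = 863/1695 (Y = (844 + 19)/(1694 + 1) = 863/1695 ≈ 0.50914)
w = 1085 (w = (-296 + 445) + 936 = 149 + 936 = 1085)
w - Y = 1085 - 1*863/1695 = 1085 - 863/1695 = 1838212/1695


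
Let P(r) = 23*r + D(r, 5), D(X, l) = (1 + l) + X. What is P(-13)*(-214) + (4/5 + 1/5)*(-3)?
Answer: 65481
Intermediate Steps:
D(X, l) = 1 + X + l
P(r) = 6 + 24*r (P(r) = 23*r + (1 + r + 5) = 23*r + (6 + r) = 6 + 24*r)
P(-13)*(-214) + (4/5 + 1/5)*(-3) = (6 + 24*(-13))*(-214) + (4/5 + 1/5)*(-3) = (6 - 312)*(-214) + (4*(⅕) + 1*(⅕))*(-3) = -306*(-214) + (⅘ + ⅕)*(-3) = 65484 + 1*(-3) = 65484 - 3 = 65481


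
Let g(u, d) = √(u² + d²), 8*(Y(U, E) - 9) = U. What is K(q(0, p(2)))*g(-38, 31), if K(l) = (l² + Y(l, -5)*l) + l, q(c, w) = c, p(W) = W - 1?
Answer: 0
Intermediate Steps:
p(W) = -1 + W
Y(U, E) = 9 + U/8
K(l) = l + l² + l*(9 + l/8) (K(l) = (l² + (9 + l/8)*l) + l = (l² + l*(9 + l/8)) + l = l + l² + l*(9 + l/8))
g(u, d) = √(d² + u²)
K(q(0, p(2)))*g(-38, 31) = ((⅛)*0*(80 + 9*0))*√(31² + (-38)²) = ((⅛)*0*(80 + 0))*√(961 + 1444) = ((⅛)*0*80)*√2405 = 0*√2405 = 0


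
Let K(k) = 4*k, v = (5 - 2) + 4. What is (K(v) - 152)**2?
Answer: 15376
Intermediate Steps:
v = 7 (v = 3 + 4 = 7)
(K(v) - 152)**2 = (4*7 - 152)**2 = (28 - 152)**2 = (-124)**2 = 15376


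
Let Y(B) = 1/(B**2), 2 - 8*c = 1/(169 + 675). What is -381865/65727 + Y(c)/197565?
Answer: -71568631510700039/12318639028910865 ≈ -5.8098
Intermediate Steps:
c = 1687/6752 (c = 1/4 - 1/(8*(169 + 675)) = 1/4 - 1/8/844 = 1/4 - 1/8*1/844 = 1/4 - 1/6752 = 1687/6752 ≈ 0.24985)
Y(B) = B**(-2)
-381865/65727 + Y(c)/197565 = -381865/65727 + 1/((1687/6752)**2*197565) = -381865*1/65727 + (45589504/2845969)*(1/197565) = -381865/65727 + 45589504/562263865485 = -71568631510700039/12318639028910865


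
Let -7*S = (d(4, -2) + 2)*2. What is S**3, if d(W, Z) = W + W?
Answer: -8000/343 ≈ -23.324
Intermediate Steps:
d(W, Z) = 2*W
S = -20/7 (S = -(2*4 + 2)*2/7 = -(8 + 2)*2/7 = -10*2/7 = -1/7*20 = -20/7 ≈ -2.8571)
S**3 = (-20/7)**3 = -8000/343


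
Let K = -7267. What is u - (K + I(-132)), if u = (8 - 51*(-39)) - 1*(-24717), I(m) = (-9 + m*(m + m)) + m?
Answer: -726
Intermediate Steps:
I(m) = -9 + m + 2*m² (I(m) = (-9 + m*(2*m)) + m = (-9 + 2*m²) + m = -9 + m + 2*m²)
u = 26714 (u = (8 + 1989) + 24717 = 1997 + 24717 = 26714)
u - (K + I(-132)) = 26714 - (-7267 + (-9 - 132 + 2*(-132)²)) = 26714 - (-7267 + (-9 - 132 + 2*17424)) = 26714 - (-7267 + (-9 - 132 + 34848)) = 26714 - (-7267 + 34707) = 26714 - 1*27440 = 26714 - 27440 = -726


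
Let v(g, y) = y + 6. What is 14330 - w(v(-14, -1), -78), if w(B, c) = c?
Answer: 14408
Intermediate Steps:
v(g, y) = 6 + y
14330 - w(v(-14, -1), -78) = 14330 - 1*(-78) = 14330 + 78 = 14408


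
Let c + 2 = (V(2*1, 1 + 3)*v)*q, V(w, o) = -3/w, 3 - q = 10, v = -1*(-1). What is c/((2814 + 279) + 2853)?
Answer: 17/11892 ≈ 0.0014295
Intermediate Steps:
v = 1
q = -7 (q = 3 - 1*10 = 3 - 10 = -7)
c = 17/2 (c = -2 + (-3/(2*1)*1)*(-7) = -2 + (-3/2*1)*(-7) = -2 + (-3*½*1)*(-7) = -2 - 3/2*1*(-7) = -2 - 3/2*(-7) = -2 + 21/2 = 17/2 ≈ 8.5000)
c/((2814 + 279) + 2853) = 17/(2*((2814 + 279) + 2853)) = 17/(2*(3093 + 2853)) = (17/2)/5946 = (17/2)*(1/5946) = 17/11892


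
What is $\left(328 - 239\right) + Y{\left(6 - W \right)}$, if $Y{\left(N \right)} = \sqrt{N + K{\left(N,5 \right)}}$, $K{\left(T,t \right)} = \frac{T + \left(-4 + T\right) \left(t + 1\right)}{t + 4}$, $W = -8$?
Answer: $89 + \frac{10 \sqrt{2}}{3} \approx 93.714$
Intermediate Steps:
$K{\left(T,t \right)} = \frac{T + \left(1 + t\right) \left(-4 + T\right)}{4 + t}$ ($K{\left(T,t \right)} = \frac{T + \left(-4 + T\right) \left(1 + t\right)}{4 + t} = \frac{T + \left(1 + t\right) \left(-4 + T\right)}{4 + t}$)
$Y{\left(N \right)} = \sqrt{- \frac{8}{3} + \frac{16 N}{9}}$ ($Y{\left(N \right)} = \sqrt{N + \frac{-4 - 20 + 2 N + N 5}{4 + 5}} = \sqrt{N + \frac{-4 - 20 + 2 N + 5 N}{9}} = \sqrt{N + \frac{-24 + 7 N}{9}} = \sqrt{N + \left(- \frac{8}{3} + \frac{7 N}{9}\right)} = \sqrt{- \frac{8}{3} + \frac{16 N}{9}}$)
$\left(328 - 239\right) + Y{\left(6 - W \right)} = \left(328 - 239\right) + \frac{2 \sqrt{-6 + 4 \left(6 - -8\right)}}{3} = 89 + \frac{2 \sqrt{-6 + 4 \left(6 + 8\right)}}{3} = 89 + \frac{2 \sqrt{-6 + 4 \cdot 14}}{3} = 89 + \frac{2 \sqrt{-6 + 56}}{3} = 89 + \frac{2 \sqrt{50}}{3} = 89 + \frac{2 \cdot 5 \sqrt{2}}{3} = 89 + \frac{10 \sqrt{2}}{3}$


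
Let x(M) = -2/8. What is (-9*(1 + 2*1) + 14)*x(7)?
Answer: 13/4 ≈ 3.2500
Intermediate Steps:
x(M) = -1/4 (x(M) = -2*1/8 = -1/4)
(-9*(1 + 2*1) + 14)*x(7) = (-9*(1 + 2*1) + 14)*(-1/4) = (-9*(1 + 2) + 14)*(-1/4) = (-9*3 + 14)*(-1/4) = (-27 + 14)*(-1/4) = -13*(-1/4) = 13/4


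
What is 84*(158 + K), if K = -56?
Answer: 8568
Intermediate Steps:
84*(158 + K) = 84*(158 - 56) = 84*102 = 8568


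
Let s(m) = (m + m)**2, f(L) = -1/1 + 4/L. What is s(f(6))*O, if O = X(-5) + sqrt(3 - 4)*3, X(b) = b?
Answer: -20/9 + 4*I/3 ≈ -2.2222 + 1.3333*I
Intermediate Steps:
f(L) = -1 + 4/L (f(L) = -1*1 + 4/L = -1 + 4/L)
s(m) = 4*m**2 (s(m) = (2*m)**2 = 4*m**2)
O = -5 + 3*I (O = -5 + sqrt(3 - 4)*3 = -5 + sqrt(-1)*3 = -5 + I*3 = -5 + 3*I ≈ -5.0 + 3.0*I)
s(f(6))*O = (4*((4 - 1*6)/6)**2)*(-5 + 3*I) = (4*((4 - 6)/6)**2)*(-5 + 3*I) = (4*((1/6)*(-2))**2)*(-5 + 3*I) = (4*(-1/3)**2)*(-5 + 3*I) = (4*(1/9))*(-5 + 3*I) = 4*(-5 + 3*I)/9 = -20/9 + 4*I/3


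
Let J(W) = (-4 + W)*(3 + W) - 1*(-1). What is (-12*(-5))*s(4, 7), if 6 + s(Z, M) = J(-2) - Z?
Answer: -900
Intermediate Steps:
J(W) = 1 + (-4 + W)*(3 + W) (J(W) = (-4 + W)*(3 + W) + 1 = 1 + (-4 + W)*(3 + W))
s(Z, M) = -11 - Z (s(Z, M) = -6 + ((-11 + (-2)² - 1*(-2)) - Z) = -6 + ((-11 + 4 + 2) - Z) = -6 + (-5 - Z) = -11 - Z)
(-12*(-5))*s(4, 7) = (-12*(-5))*(-11 - 1*4) = 60*(-11 - 4) = 60*(-15) = -900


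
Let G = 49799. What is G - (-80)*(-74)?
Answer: 43879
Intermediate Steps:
G - (-80)*(-74) = 49799 - (-80)*(-74) = 49799 - 1*5920 = 49799 - 5920 = 43879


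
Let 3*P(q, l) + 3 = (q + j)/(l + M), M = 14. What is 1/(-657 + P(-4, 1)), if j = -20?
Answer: -15/9878 ≈ -0.0015185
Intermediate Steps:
P(q, l) = -1 + (-20 + q)/(3*(14 + l)) (P(q, l) = -1 + ((q - 20)/(l + 14))/3 = -1 + ((-20 + q)/(14 + l))/3 = -1 + (-20 + q)/(3*(14 + l)))
1/(-657 + P(-4, 1)) = 1/(-657 + (-62 - 4 - 3*1)/(3*(14 + 1))) = 1/(-657 + (⅓)*(-62 - 4 - 3)/15) = 1/(-657 + (⅓)*(1/15)*(-69)) = 1/(-657 - 23/15) = 1/(-9878/15) = -15/9878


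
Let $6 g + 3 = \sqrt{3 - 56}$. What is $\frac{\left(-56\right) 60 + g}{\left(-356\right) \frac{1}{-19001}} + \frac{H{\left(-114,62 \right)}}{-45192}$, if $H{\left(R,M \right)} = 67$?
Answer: $- \frac{180352405973}{1005522} + \frac{19001 i \sqrt{53}}{2136} \approx -1.7936 \cdot 10^{5} + 64.761 i$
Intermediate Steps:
$g = - \frac{1}{2} + \frac{i \sqrt{53}}{6}$ ($g = - \frac{1}{2} + \frac{\sqrt{3 - 56}}{6} = - \frac{1}{2} + \frac{\sqrt{-53}}{6} = - \frac{1}{2} + \frac{i \sqrt{53}}{6} \approx -0.5 + 1.2134 i$)
$\frac{\left(-56\right) 60 + g}{\left(-356\right) \frac{1}{-19001}} + \frac{H{\left(-114,62 \right)}}{-45192} = \frac{\left(-56\right) 60 - \left(\frac{1}{2} - \frac{i \sqrt{53}}{6}\right)}{\left(-356\right) \frac{1}{-19001}} + \frac{67}{-45192} = \frac{-3360 - \left(\frac{1}{2} - \frac{i \sqrt{53}}{6}\right)}{\left(-356\right) \left(- \frac{1}{19001}\right)} + 67 \left(- \frac{1}{45192}\right) = \frac{- \frac{6721}{2} + \frac{i \sqrt{53}}{6}}{\frac{356}{19001}} - \frac{67}{45192} = \left(- \frac{6721}{2} + \frac{i \sqrt{53}}{6}\right) \frac{19001}{356} - \frac{67}{45192} = \left(- \frac{127705721}{712} + \frac{19001 i \sqrt{53}}{2136}\right) - \frac{67}{45192} = - \frac{180352405973}{1005522} + \frac{19001 i \sqrt{53}}{2136}$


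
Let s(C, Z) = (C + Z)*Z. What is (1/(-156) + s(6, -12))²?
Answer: 126135361/24336 ≈ 5183.1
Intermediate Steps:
s(C, Z) = Z*(C + Z)
(1/(-156) + s(6, -12))² = (1/(-156) - 12*(6 - 12))² = (-1/156 - 12*(-6))² = (-1/156 + 72)² = (11231/156)² = 126135361/24336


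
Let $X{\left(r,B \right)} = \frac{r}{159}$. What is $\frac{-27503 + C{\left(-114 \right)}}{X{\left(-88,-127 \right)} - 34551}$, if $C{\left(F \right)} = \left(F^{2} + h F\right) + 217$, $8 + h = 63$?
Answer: $\frac{3269040}{5493697} \approx 0.59505$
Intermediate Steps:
$h = 55$ ($h = -8 + 63 = 55$)
$X{\left(r,B \right)} = \frac{r}{159}$ ($X{\left(r,B \right)} = r \frac{1}{159} = \frac{r}{159}$)
$C{\left(F \right)} = 217 + F^{2} + 55 F$ ($C{\left(F \right)} = \left(F^{2} + 55 F\right) + 217 = 217 + F^{2} + 55 F$)
$\frac{-27503 + C{\left(-114 \right)}}{X{\left(-88,-127 \right)} - 34551} = \frac{-27503 + \left(217 + \left(-114\right)^{2} + 55 \left(-114\right)\right)}{\frac{1}{159} \left(-88\right) - 34551} = \frac{-27503 + \left(217 + 12996 - 6270\right)}{- \frac{88}{159} - 34551} = \frac{-27503 + 6943}{- \frac{5493697}{159}} = \left(-20560\right) \left(- \frac{159}{5493697}\right) = \frac{3269040}{5493697}$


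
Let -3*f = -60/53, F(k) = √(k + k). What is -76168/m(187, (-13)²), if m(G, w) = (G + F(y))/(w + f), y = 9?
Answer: -127863145432/1852403 + 2051280408*√2/1852403 ≈ -67460.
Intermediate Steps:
F(k) = √2*√k (F(k) = √(2*k) = √2*√k)
f = 20/53 (f = -(-20)/53 = -⅓*(-60/53) = 20/53 ≈ 0.37736)
m(G, w) = (G + 3*√2)/(20/53 + w) (m(G, w) = (G + √2*√9)/(w + 20/53) = (G + √2*3)/(20/53 + w) = (G + 3*√2)/(20/53 + w))
-76168/m(187, (-13)²) = -76168*(20 + 53*(-13)²)/(53*(187 + 3*√2)) = -76168*(20 + 53*169)/(53*(187 + 3*√2)) = -76168*(20 + 8957)/(53*(187 + 3*√2)) = -76168*8977/(53*(187 + 3*√2)) = -76168/(9911/8977 + 159*√2/8977)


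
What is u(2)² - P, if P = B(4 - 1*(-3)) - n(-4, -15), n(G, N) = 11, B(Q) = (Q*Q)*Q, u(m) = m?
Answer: -328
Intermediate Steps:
B(Q) = Q³ (B(Q) = Q²*Q = Q³)
P = 332 (P = (4 - 1*(-3))³ - 1*11 = (4 + 3)³ - 11 = 7³ - 11 = 343 - 11 = 332)
u(2)² - P = 2² - 1*332 = 4 - 332 = -328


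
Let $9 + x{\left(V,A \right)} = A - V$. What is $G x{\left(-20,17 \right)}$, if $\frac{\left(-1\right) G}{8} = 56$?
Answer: $-12544$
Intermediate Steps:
$x{\left(V,A \right)} = -9 + A - V$ ($x{\left(V,A \right)} = -9 + \left(A - V\right) = -9 + A - V$)
$G = -448$ ($G = \left(-8\right) 56 = -448$)
$G x{\left(-20,17 \right)} = - 448 \left(-9 + 17 - -20\right) = - 448 \left(-9 + 17 + 20\right) = \left(-448\right) 28 = -12544$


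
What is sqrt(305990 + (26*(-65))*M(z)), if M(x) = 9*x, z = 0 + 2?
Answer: sqrt(275570) ≈ 524.95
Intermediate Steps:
z = 2
sqrt(305990 + (26*(-65))*M(z)) = sqrt(305990 + (26*(-65))*(9*2)) = sqrt(305990 - 1690*18) = sqrt(305990 - 30420) = sqrt(275570)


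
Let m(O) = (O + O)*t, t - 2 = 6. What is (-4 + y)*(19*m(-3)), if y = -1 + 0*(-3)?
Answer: 4560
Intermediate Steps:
t = 8 (t = 2 + 6 = 8)
m(O) = 16*O (m(O) = (O + O)*8 = (2*O)*8 = 16*O)
y = -1 (y = -1 + 0 = -1)
(-4 + y)*(19*m(-3)) = (-4 - 1)*(19*(16*(-3))) = -95*(-48) = -5*(-912) = 4560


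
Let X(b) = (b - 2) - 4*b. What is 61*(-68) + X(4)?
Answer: -4162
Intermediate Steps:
X(b) = -2 - 3*b (X(b) = (-2 + b) - 4*b = -2 - 3*b)
61*(-68) + X(4) = 61*(-68) + (-2 - 3*4) = -4148 + (-2 - 12) = -4148 - 14 = -4162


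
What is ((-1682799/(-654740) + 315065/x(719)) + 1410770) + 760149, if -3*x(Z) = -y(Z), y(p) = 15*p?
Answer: 1022020083921241/470758060 ≈ 2.1710e+6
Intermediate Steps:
x(Z) = 5*Z (x(Z) = -(-1)*15*Z/3 = -(-5)*Z = 5*Z)
((-1682799/(-654740) + 315065/x(719)) + 1410770) + 760149 = ((-1682799/(-654740) + 315065/((5*719))) + 1410770) + 760149 = ((-1682799*(-1/654740) + 315065/3595) + 1410770) + 760149 = ((1682799/654740 + 315065*(1/3595)) + 1410770) + 760149 = ((1682799/654740 + 63013/719) + 1410770) + 760149 = (42467064101/470758060 + 1410770) + 760149 = 664173815370301/470758060 + 760149 = 1022020083921241/470758060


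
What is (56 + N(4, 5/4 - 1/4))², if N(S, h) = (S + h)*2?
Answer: 4356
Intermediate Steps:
N(S, h) = 2*S + 2*h
(56 + N(4, 5/4 - 1/4))² = (56 + (2*4 + 2*(5/4 - 1/4)))² = (56 + (8 + 2*(5*(¼) - 1*¼)))² = (56 + (8 + 2*(5/4 - ¼)))² = (56 + (8 + 2*1))² = (56 + (8 + 2))² = (56 + 10)² = 66² = 4356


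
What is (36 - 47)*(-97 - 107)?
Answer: 2244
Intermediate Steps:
(36 - 47)*(-97 - 107) = -11*(-204) = 2244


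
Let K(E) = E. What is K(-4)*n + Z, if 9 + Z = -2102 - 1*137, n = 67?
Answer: -2516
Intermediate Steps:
Z = -2248 (Z = -9 + (-2102 - 1*137) = -9 + (-2102 - 137) = -9 - 2239 = -2248)
K(-4)*n + Z = -4*67 - 2248 = -268 - 2248 = -2516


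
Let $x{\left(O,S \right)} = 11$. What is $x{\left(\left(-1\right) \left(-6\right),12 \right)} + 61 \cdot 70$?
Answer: $4281$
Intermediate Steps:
$x{\left(\left(-1\right) \left(-6\right),12 \right)} + 61 \cdot 70 = 11 + 61 \cdot 70 = 11 + 4270 = 4281$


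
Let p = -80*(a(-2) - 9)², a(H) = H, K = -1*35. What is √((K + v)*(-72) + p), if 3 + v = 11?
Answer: 2*I*√1934 ≈ 87.955*I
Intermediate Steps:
K = -35
v = 8 (v = -3 + 11 = 8)
p = -9680 (p = -80*(-2 - 9)² = -80*(-11)² = -80*121 = -9680)
√((K + v)*(-72) + p) = √((-35 + 8)*(-72) - 9680) = √(-27*(-72) - 9680) = √(1944 - 9680) = √(-7736) = 2*I*√1934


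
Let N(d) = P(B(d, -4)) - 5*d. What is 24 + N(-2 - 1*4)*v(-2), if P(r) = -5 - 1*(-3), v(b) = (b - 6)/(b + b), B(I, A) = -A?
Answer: 80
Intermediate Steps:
v(b) = (-6 + b)/(2*b) (v(b) = (-6 + b)/((2*b)) = (-6 + b)*(1/(2*b)) = (-6 + b)/(2*b))
P(r) = -2 (P(r) = -5 + 3 = -2)
N(d) = -2 - 5*d
24 + N(-2 - 1*4)*v(-2) = 24 + (-2 - 5*(-2 - 1*4))*((½)*(-6 - 2)/(-2)) = 24 + (-2 - 5*(-2 - 4))*((½)*(-½)*(-8)) = 24 + (-2 - 5*(-6))*2 = 24 + (-2 + 30)*2 = 24 + 28*2 = 24 + 56 = 80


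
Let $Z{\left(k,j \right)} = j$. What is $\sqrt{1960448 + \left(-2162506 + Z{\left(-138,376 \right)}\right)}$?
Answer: $i \sqrt{201682} \approx 449.09 i$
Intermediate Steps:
$\sqrt{1960448 + \left(-2162506 + Z{\left(-138,376 \right)}\right)} = \sqrt{1960448 + \left(-2162506 + 376\right)} = \sqrt{1960448 - 2162130} = \sqrt{-201682} = i \sqrt{201682}$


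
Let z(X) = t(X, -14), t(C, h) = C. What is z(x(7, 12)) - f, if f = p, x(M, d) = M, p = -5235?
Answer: 5242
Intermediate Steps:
f = -5235
z(X) = X
z(x(7, 12)) - f = 7 - 1*(-5235) = 7 + 5235 = 5242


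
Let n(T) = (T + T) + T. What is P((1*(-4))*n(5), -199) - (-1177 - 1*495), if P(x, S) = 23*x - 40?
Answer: 252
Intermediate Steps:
n(T) = 3*T (n(T) = 2*T + T = 3*T)
P(x, S) = -40 + 23*x
P((1*(-4))*n(5), -199) - (-1177 - 1*495) = (-40 + 23*((1*(-4))*(3*5))) - (-1177 - 1*495) = (-40 + 23*(-4*15)) - (-1177 - 495) = (-40 + 23*(-60)) - 1*(-1672) = (-40 - 1380) + 1672 = -1420 + 1672 = 252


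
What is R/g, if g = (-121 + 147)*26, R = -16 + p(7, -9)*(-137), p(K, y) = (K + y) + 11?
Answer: -1249/676 ≈ -1.8476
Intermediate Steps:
p(K, y) = 11 + K + y
R = -1249 (R = -16 + (11 + 7 - 9)*(-137) = -16 + 9*(-137) = -16 - 1233 = -1249)
g = 676 (g = 26*26 = 676)
R/g = -1249/676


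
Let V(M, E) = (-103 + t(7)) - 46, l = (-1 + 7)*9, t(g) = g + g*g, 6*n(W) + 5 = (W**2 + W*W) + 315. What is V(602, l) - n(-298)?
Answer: -29746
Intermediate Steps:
n(W) = 155/3 + W**2/3 (n(W) = -5/6 + ((W**2 + W*W) + 315)/6 = -5/6 + ((W**2 + W**2) + 315)/6 = -5/6 + (2*W**2 + 315)/6 = -5/6 + (315 + 2*W**2)/6 = -5/6 + (105/2 + W**2/3) = 155/3 + W**2/3)
t(g) = g + g**2
l = 54 (l = 6*9 = 54)
V(M, E) = -93 (V(M, E) = (-103 + 7*(1 + 7)) - 46 = (-103 + 7*8) - 46 = (-103 + 56) - 46 = -47 - 46 = -93)
V(602, l) - n(-298) = -93 - (155/3 + (1/3)*(-298)**2) = -93 - (155/3 + (1/3)*88804) = -93 - (155/3 + 88804/3) = -93 - 1*29653 = -93 - 29653 = -29746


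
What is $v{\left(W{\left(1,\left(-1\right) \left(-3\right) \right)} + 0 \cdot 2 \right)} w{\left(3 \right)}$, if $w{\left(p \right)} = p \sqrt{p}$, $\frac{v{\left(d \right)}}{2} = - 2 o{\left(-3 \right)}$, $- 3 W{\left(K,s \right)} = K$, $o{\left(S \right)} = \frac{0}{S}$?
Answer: $0$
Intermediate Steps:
$o{\left(S \right)} = 0$
$W{\left(K,s \right)} = - \frac{K}{3}$
$v{\left(d \right)} = 0$ ($v{\left(d \right)} = 2 \left(\left(-2\right) 0\right) = 2 \cdot 0 = 0$)
$w{\left(p \right)} = p^{\frac{3}{2}}$
$v{\left(W{\left(1,\left(-1\right) \left(-3\right) \right)} + 0 \cdot 2 \right)} w{\left(3 \right)} = 0 \cdot 3^{\frac{3}{2}} = 0 \cdot 3 \sqrt{3} = 0$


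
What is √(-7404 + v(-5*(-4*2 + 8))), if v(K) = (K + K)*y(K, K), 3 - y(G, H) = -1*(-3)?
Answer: 2*I*√1851 ≈ 86.047*I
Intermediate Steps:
y(G, H) = 0 (y(G, H) = 3 - (-1)*(-3) = 3 - 1*3 = 3 - 3 = 0)
v(K) = 0 (v(K) = (K + K)*0 = (2*K)*0 = 0)
√(-7404 + v(-5*(-4*2 + 8))) = √(-7404 + 0) = √(-7404) = 2*I*√1851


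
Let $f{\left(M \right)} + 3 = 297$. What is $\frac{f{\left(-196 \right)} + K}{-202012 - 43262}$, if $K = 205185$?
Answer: $- \frac{68493}{81758} \approx -0.83775$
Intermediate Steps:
$f{\left(M \right)} = 294$ ($f{\left(M \right)} = -3 + 297 = 294$)
$\frac{f{\left(-196 \right)} + K}{-202012 - 43262} = \frac{294 + 205185}{-202012 - 43262} = \frac{205479}{-245274} = 205479 \left(- \frac{1}{245274}\right) = - \frac{68493}{81758}$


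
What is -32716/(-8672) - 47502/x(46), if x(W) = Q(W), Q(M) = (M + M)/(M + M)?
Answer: -102976157/2168 ≈ -47498.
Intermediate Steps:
Q(M) = 1 (Q(M) = (2*M)/((2*M)) = (2*M)*(1/(2*M)) = 1)
x(W) = 1
-32716/(-8672) - 47502/x(46) = -32716/(-8672) - 47502/1 = -32716*(-1/8672) - 47502*1 = 8179/2168 - 47502 = -102976157/2168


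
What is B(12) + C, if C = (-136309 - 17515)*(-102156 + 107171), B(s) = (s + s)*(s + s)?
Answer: -771426784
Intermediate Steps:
B(s) = 4*s² (B(s) = (2*s)*(2*s) = 4*s²)
C = -771427360 (C = -153824*5015 = -771427360)
B(12) + C = 4*12² - 771427360 = 4*144 - 771427360 = 576 - 771427360 = -771426784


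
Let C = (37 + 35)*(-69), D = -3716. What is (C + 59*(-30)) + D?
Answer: -10454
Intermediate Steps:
C = -4968 (C = 72*(-69) = -4968)
(C + 59*(-30)) + D = (-4968 + 59*(-30)) - 3716 = (-4968 - 1770) - 3716 = -6738 - 3716 = -10454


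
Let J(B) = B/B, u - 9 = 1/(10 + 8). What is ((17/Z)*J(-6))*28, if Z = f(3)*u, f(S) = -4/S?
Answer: -6426/163 ≈ -39.423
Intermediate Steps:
u = 163/18 (u = 9 + 1/(10 + 8) = 9 + 1/18 = 163/18 ≈ 9.0556)
J(B) = 1
Z = -326/27 (Z = -4/3*(163/18) = -4*⅓*(163/18) = -4/3*163/18 = -326/27 ≈ -12.074)
((17/Z)*J(-6))*28 = ((17/(-326/27))*1)*28 = ((17*(-27/326))*1)*28 = -459/326*1*28 = -459/326*28 = -6426/163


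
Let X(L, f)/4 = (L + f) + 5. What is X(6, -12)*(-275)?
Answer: 1100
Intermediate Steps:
X(L, f) = 20 + 4*L + 4*f (X(L, f) = 4*((L + f) + 5) = 4*(5 + L + f) = 20 + 4*L + 4*f)
X(6, -12)*(-275) = (20 + 4*6 + 4*(-12))*(-275) = (20 + 24 - 48)*(-275) = -4*(-275) = 1100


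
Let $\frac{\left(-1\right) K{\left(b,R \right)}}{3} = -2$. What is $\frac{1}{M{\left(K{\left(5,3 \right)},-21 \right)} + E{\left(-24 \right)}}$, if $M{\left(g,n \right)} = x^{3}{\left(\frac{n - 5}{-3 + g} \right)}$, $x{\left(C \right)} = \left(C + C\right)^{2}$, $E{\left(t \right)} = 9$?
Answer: $\frac{729}{19770616225} \approx 3.6873 \cdot 10^{-8}$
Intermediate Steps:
$K{\left(b,R \right)} = 6$ ($K{\left(b,R \right)} = \left(-3\right) \left(-2\right) = 6$)
$x{\left(C \right)} = 4 C^{2}$ ($x{\left(C \right)} = \left(2 C\right)^{2} = 4 C^{2}$)
$M{\left(g,n \right)} = \frac{64 \left(-5 + n\right)^{6}}{\left(-3 + g\right)^{6}}$ ($M{\left(g,n \right)} = \left(4 \left(\frac{n - 5}{-3 + g}\right)^{2}\right)^{3} = \left(4 \left(\frac{-5 + n}{-3 + g}\right)^{2}\right)^{3} = \left(4 \frac{\left(-5 + n\right)^{2}}{\left(-3 + g\right)^{2}}\right)^{3} = \left(\frac{4 \left(-5 + n\right)^{2}}{\left(-3 + g\right)^{2}}\right)^{3} = \frac{64 \left(-5 + n\right)^{6}}{\left(-3 + g\right)^{6}}$)
$\frac{1}{M{\left(K{\left(5,3 \right)},-21 \right)} + E{\left(-24 \right)}} = \frac{1}{\frac{64 \left(-5 - 21\right)^{6}}{\left(-3 + 6\right)^{6}} + 9} = \frac{1}{\frac{64 \left(-26\right)^{6}}{729} + 9} = \frac{1}{64 \cdot 308915776 \cdot \frac{1}{729} + 9} = \frac{1}{\frac{19770609664}{729} + 9} = \frac{1}{\frac{19770616225}{729}} = \frac{729}{19770616225}$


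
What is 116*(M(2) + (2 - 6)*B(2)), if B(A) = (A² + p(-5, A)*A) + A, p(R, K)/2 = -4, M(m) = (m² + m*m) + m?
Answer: 5800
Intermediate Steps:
M(m) = m + 2*m² (M(m) = (m² + m²) + m = 2*m² + m = m + 2*m²)
p(R, K) = -8 (p(R, K) = 2*(-4) = -8)
B(A) = A² - 7*A (B(A) = (A² - 8*A) + A = A² - 7*A)
116*(M(2) + (2 - 6)*B(2)) = 116*(2*(1 + 2*2) + (2 - 6)*(2*(-7 + 2))) = 116*(2*(1 + 4) - 8*(-5)) = 116*(2*5 - 4*(-10)) = 116*(10 + 40) = 116*50 = 5800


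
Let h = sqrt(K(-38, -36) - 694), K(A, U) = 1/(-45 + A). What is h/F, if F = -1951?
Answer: -I*sqrt(4781049)/161933 ≈ -0.013503*I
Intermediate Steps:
h = I*sqrt(4781049)/83 (h = sqrt(1/(-45 - 38) - 694) = sqrt(1/(-83) - 694) = sqrt(-1/83 - 694) = sqrt(-57603/83) = I*sqrt(4781049)/83 ≈ 26.344*I)
h/F = (I*sqrt(4781049)/83)/(-1951) = (I*sqrt(4781049)/83)*(-1/1951) = -I*sqrt(4781049)/161933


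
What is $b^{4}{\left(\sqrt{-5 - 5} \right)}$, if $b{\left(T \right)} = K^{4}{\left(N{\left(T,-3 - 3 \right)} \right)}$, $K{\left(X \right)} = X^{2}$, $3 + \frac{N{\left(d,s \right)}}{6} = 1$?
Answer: $34182189187166852111368841966125056$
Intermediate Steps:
$N{\left(d,s \right)} = -12$ ($N{\left(d,s \right)} = -18 + 6 \cdot 1 = -18 + 6 = -12$)
$b{\left(T \right)} = 429981696$ ($b{\left(T \right)} = \left(\left(-12\right)^{2}\right)^{4} = 144^{4} = 429981696$)
$b^{4}{\left(\sqrt{-5 - 5} \right)} = 429981696^{4} = 34182189187166852111368841966125056$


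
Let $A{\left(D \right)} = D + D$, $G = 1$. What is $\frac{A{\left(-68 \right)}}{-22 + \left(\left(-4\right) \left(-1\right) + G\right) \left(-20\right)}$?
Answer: $\frac{68}{61} \approx 1.1148$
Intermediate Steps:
$A{\left(D \right)} = 2 D$
$\frac{A{\left(-68 \right)}}{-22 + \left(\left(-4\right) \left(-1\right) + G\right) \left(-20\right)} = \frac{2 \left(-68\right)}{-22 + \left(\left(-4\right) \left(-1\right) + 1\right) \left(-20\right)} = - \frac{136}{-22 + \left(4 + 1\right) \left(-20\right)} = - \frac{136}{-22 + 5 \left(-20\right)} = - \frac{136}{-22 - 100} = - \frac{136}{-122} = \left(-136\right) \left(- \frac{1}{122}\right) = \frac{68}{61}$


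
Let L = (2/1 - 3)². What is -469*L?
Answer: -469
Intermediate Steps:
L = 1 (L = (2*1 - 3)² = (2 - 3)² = (-1)² = 1)
-469*L = -469*1 = -469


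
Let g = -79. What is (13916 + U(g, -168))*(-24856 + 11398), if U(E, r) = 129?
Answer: -189017610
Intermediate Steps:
(13916 + U(g, -168))*(-24856 + 11398) = (13916 + 129)*(-24856 + 11398) = 14045*(-13458) = -189017610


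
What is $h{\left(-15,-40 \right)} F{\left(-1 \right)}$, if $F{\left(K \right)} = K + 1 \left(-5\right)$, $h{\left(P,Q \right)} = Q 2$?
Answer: $480$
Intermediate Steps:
$h{\left(P,Q \right)} = 2 Q$
$F{\left(K \right)} = -5 + K$ ($F{\left(K \right)} = K - 5 = -5 + K$)
$h{\left(-15,-40 \right)} F{\left(-1 \right)} = 2 \left(-40\right) \left(-5 - 1\right) = \left(-80\right) \left(-6\right) = 480$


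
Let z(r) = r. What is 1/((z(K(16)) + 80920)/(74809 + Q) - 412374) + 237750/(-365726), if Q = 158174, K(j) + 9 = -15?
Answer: -11421083136401079/17568754867565798 ≈ -0.65008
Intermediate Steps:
K(j) = -24 (K(j) = -9 - 15 = -24)
1/((z(K(16)) + 80920)/(74809 + Q) - 412374) + 237750/(-365726) = 1/((-24 + 80920)/(74809 + 158174) - 412374) + 237750/(-365726) = 1/(80896/232983 - 412374) + 237750*(-1/365726) = 1/(80896*(1/232983) - 412374) - 118875/182863 = 1/(80896/232983 - 412374) - 118875/182863 = 1/(-96076050746/232983) - 118875/182863 = -232983/96076050746 - 118875/182863 = -11421083136401079/17568754867565798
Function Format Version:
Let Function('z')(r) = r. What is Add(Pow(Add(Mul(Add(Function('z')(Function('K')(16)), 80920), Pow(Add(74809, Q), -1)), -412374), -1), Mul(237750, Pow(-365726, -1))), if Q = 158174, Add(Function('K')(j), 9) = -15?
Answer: Rational(-11421083136401079, 17568754867565798) ≈ -0.65008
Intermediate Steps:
Function('K')(j) = -24 (Function('K')(j) = Add(-9, -15) = -24)
Add(Pow(Add(Mul(Add(Function('z')(Function('K')(16)), 80920), Pow(Add(74809, Q), -1)), -412374), -1), Mul(237750, Pow(-365726, -1))) = Add(Pow(Add(Mul(Add(-24, 80920), Pow(Add(74809, 158174), -1)), -412374), -1), Mul(237750, Pow(-365726, -1))) = Add(Pow(Add(Mul(80896, Pow(232983, -1)), -412374), -1), Mul(237750, Rational(-1, 365726))) = Add(Pow(Add(Mul(80896, Rational(1, 232983)), -412374), -1), Rational(-118875, 182863)) = Add(Pow(Add(Rational(80896, 232983), -412374), -1), Rational(-118875, 182863)) = Add(Pow(Rational(-96076050746, 232983), -1), Rational(-118875, 182863)) = Add(Rational(-232983, 96076050746), Rational(-118875, 182863)) = Rational(-11421083136401079, 17568754867565798)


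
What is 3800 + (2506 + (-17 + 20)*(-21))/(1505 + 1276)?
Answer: 10570243/2781 ≈ 3800.9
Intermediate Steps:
3800 + (2506 + (-17 + 20)*(-21))/(1505 + 1276) = 3800 + (2506 + 3*(-21))/2781 = 3800 + (2506 - 63)*(1/2781) = 3800 + 2443*(1/2781) = 3800 + 2443/2781 = 10570243/2781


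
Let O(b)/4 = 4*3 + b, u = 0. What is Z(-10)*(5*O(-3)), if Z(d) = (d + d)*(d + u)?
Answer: 36000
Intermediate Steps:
Z(d) = 2*d² (Z(d) = (d + d)*(d + 0) = (2*d)*d = 2*d²)
O(b) = 48 + 4*b (O(b) = 4*(4*3 + b) = 4*(12 + b) = 48 + 4*b)
Z(-10)*(5*O(-3)) = (2*(-10)²)*(5*(48 + 4*(-3))) = (2*100)*(5*(48 - 12)) = 200*(5*36) = 200*180 = 36000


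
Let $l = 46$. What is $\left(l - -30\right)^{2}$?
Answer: $5776$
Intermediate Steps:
$\left(l - -30\right)^{2} = \left(46 - -30\right)^{2} = \left(46 + 30\right)^{2} = 76^{2} = 5776$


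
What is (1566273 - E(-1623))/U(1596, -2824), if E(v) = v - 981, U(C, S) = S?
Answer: -1568877/2824 ≈ -555.55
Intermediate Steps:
E(v) = -981 + v
(1566273 - E(-1623))/U(1596, -2824) = (1566273 - (-981 - 1623))/(-2824) = (1566273 - 1*(-2604))*(-1/2824) = (1566273 + 2604)*(-1/2824) = 1568877*(-1/2824) = -1568877/2824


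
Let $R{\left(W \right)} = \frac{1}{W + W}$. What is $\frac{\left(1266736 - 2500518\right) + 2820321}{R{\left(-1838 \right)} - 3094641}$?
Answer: $- \frac{5832117364}{11375900317} \approx -0.51267$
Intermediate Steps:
$R{\left(W \right)} = \frac{1}{2 W}$
$\frac{\left(1266736 - 2500518\right) + 2820321}{R{\left(-1838 \right)} - 3094641} = \frac{\left(1266736 - 2500518\right) + 2820321}{\frac{1}{2 \left(-1838\right)} - 3094641} = \frac{-1233782 + 2820321}{\frac{1}{2} \left(- \frac{1}{1838}\right) - 3094641} = \frac{1586539}{- \frac{1}{3676} - 3094641} = \frac{1586539}{- \frac{11375900317}{3676}} = 1586539 \left(- \frac{3676}{11375900317}\right) = - \frac{5832117364}{11375900317}$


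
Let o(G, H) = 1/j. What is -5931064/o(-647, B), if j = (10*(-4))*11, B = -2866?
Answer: 2609668160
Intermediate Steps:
j = -440 (j = -40*11 = -440)
o(G, H) = -1/440 (o(G, H) = 1/(-440) = -1/440)
-5931064/o(-647, B) = -5931064/(-1/440) = -5931064*(-440) = 2609668160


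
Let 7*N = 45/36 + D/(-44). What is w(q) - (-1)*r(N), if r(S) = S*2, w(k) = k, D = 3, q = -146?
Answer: -11216/77 ≈ -145.66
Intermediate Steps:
N = 13/77 (N = (45/36 + 3/(-44))/7 = (45*(1/36) + 3*(-1/44))/7 = (5/4 - 3/44)/7 = (⅐)*(13/11) = 13/77 ≈ 0.16883)
r(S) = 2*S
w(q) - (-1)*r(N) = -146 - (-1)*2*(13/77) = -146 - (-1)*26/77 = -146 - 1*(-26/77) = -146 + 26/77 = -11216/77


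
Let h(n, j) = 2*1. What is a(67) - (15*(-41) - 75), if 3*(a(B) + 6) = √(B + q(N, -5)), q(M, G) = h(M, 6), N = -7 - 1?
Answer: 684 + √69/3 ≈ 686.77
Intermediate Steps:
N = -8
h(n, j) = 2
q(M, G) = 2
a(B) = -6 + √(2 + B)/3 (a(B) = -6 + √(B + 2)/3 = -6 + √(2 + B)/3)
a(67) - (15*(-41) - 75) = (-6 + √(2 + 67)/3) - (15*(-41) - 75) = (-6 + √69/3) - (-615 - 75) = (-6 + √69/3) - 1*(-690) = (-6 + √69/3) + 690 = 684 + √69/3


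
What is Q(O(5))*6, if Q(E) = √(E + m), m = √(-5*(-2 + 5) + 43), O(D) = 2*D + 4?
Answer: 6*√(14 + 2*√7) ≈ 26.353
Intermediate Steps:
O(D) = 4 + 2*D
m = 2*√7 (m = √(-5*3 + 43) = √(-15 + 43) = √28 = 2*√7 ≈ 5.2915)
Q(E) = √(E + 2*√7)
Q(O(5))*6 = √((4 + 2*5) + 2*√7)*6 = √((4 + 10) + 2*√7)*6 = √(14 + 2*√7)*6 = 6*√(14 + 2*√7)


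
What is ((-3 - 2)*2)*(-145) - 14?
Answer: 1436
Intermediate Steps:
((-3 - 2)*2)*(-145) - 14 = -5*2*(-145) - 14 = -10*(-145) - 14 = 1450 - 14 = 1436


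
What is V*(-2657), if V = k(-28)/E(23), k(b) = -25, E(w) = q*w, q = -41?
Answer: -66425/943 ≈ -70.440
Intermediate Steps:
E(w) = -41*w
V = 25/943 (V = -25/((-41*23)) = -25/(-943) = -25*(-1/943) = 25/943 ≈ 0.026511)
V*(-2657) = (25/943)*(-2657) = -66425/943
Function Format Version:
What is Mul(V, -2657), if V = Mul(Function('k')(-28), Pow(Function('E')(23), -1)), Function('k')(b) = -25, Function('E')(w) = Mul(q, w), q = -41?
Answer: Rational(-66425, 943) ≈ -70.440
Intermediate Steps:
Function('E')(w) = Mul(-41, w)
V = Rational(25, 943) (V = Mul(-25, Pow(Mul(-41, 23), -1)) = Mul(-25, Pow(-943, -1)) = Mul(-25, Rational(-1, 943)) = Rational(25, 943) ≈ 0.026511)
Mul(V, -2657) = Mul(Rational(25, 943), -2657) = Rational(-66425, 943)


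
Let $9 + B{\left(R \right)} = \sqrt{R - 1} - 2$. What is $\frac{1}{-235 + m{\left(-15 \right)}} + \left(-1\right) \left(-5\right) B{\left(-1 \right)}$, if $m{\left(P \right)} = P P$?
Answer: $- \frac{551}{10} + 5 i \sqrt{2} \approx -55.1 + 7.0711 i$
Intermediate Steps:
$m{\left(P \right)} = P^{2}$
$B{\left(R \right)} = -11 + \sqrt{-1 + R}$ ($B{\left(R \right)} = -9 + \left(\sqrt{R - 1} - 2\right) = -9 + \left(\sqrt{-1 + R} - 2\right) = -9 + \left(-2 + \sqrt{-1 + R}\right) = -11 + \sqrt{-1 + R}$)
$\frac{1}{-235 + m{\left(-15 \right)}} + \left(-1\right) \left(-5\right) B{\left(-1 \right)} = \frac{1}{-235 + \left(-15\right)^{2}} + \left(-1\right) \left(-5\right) \left(-11 + \sqrt{-1 - 1}\right) = \frac{1}{-235 + 225} + 5 \left(-11 + \sqrt{-2}\right) = \frac{1}{-10} + 5 \left(-11 + i \sqrt{2}\right) = - \frac{1}{10} - \left(55 - 5 i \sqrt{2}\right) = - \frac{551}{10} + 5 i \sqrt{2}$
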